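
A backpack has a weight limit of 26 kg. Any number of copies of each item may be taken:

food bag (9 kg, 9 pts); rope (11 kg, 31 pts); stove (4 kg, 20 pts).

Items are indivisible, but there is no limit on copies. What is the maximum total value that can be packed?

120 pts

Best value-per-unit is stove at 20/4, and filling with it alone uses weight 6×4=24. No mix of the others beats 6×20 = 120.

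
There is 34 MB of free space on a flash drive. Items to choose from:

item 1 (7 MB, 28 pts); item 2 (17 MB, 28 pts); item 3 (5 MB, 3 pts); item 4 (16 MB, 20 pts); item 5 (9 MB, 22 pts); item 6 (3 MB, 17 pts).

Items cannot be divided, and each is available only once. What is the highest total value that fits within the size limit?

This is a 0/1 knapsack; check combinations near the capacity.
- item 1+item 2+item 5: size 7+17+9=33, value 28+28+22=78
- item 1+item 2+item 3+item 6: size 7+17+5+3=32, value 28+28+3+17=76
- item 1+item 2+item 6: size 7+17+3=27, value 28+28+17=73
Best: 78 pts.

78 pts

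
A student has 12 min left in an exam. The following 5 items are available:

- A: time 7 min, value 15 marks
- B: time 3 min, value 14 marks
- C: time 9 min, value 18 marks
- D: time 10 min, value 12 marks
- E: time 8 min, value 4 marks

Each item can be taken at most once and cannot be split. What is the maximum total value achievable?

Check high-value combinations within 12 min:
- B+C: time 3+9=12, value 14+18=32
- A+B: time 7+3=10, value 15+14=29
- C: time 9, value 18
Best: 32 marks.

32 marks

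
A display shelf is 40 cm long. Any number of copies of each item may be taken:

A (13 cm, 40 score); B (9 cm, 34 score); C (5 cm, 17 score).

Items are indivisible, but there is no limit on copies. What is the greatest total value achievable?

Best value-per-unit is B at 34/9; filling with it alone gives 4×34 = 136.
Optimal mix: 1×A + 3×B → length 40, value 142.

142 score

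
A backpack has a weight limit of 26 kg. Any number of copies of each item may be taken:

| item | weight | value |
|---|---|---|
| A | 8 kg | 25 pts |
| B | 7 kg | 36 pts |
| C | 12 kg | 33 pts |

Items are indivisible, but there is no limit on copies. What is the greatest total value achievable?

Best value-per-unit is B at 36/7, and filling with it alone uses weight 3×7=21. No mix of the others beats 3×36 = 108.

108 pts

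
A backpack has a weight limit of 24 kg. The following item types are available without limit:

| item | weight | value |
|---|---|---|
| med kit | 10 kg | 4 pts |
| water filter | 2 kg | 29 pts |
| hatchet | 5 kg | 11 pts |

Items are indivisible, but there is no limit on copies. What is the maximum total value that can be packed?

348 pts

Best value-per-unit is water filter at 29/2, and filling with it alone uses weight 12×2=24. No mix of the others beats 12×29 = 348.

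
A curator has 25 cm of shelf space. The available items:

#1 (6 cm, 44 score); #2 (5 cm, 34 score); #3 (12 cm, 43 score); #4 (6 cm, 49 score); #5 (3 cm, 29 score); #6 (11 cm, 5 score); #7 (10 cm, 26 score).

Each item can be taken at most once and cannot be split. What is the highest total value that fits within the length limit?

Check high-value combinations within 25 cm:
- #1+#2+#4+#5: length 6+5+6+3=20, value 44+34+49+29=156
- #1+#4+#5+#7: length 6+6+3+10=25, value 44+49+29+26=148
- #2+#4+#5+#7: length 5+6+3+10=24, value 34+49+29+26=138
- #1+#3+#4: length 6+12+6=24, value 44+43+49=136
Best: 156 score.

156 score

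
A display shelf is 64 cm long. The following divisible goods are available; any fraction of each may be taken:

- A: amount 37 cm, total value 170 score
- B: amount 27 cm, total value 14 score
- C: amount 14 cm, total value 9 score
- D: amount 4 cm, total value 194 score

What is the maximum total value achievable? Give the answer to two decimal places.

377.67

Take in order of value per unit:
- D (194/4 per unit): all 4 → value 194, running total 194.00
- A (170/37 per unit): all 37 → value 170, running total 364.00
- C (9/14 per unit): all 14 → value 9, running total 373.00
- B (14/27 per unit): 9 of 27 → value 9×14/27 = 4.6667, running total 377.67
Total 377.67.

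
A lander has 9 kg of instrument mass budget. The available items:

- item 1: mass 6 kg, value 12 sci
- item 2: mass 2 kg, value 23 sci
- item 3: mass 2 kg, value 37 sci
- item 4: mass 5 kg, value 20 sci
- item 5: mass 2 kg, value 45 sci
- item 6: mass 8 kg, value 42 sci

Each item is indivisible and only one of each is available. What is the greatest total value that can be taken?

Check high-value combinations within 9 kg:
- item 2+item 3+item 5: mass 2+2+2=6, value 23+37+45=105
- item 3+item 4+item 5: mass 2+5+2=9, value 37+20+45=102
- item 2+item 4+item 5: mass 2+5+2=9, value 23+20+45=88
- item 3+item 5: mass 2+2=4, value 37+45=82
Best: 105 sci.

105 sci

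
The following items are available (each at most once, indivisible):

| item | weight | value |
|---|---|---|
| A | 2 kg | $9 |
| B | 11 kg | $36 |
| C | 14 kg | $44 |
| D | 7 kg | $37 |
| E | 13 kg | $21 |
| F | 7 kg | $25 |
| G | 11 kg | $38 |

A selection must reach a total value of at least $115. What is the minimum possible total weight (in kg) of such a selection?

Subsets with value ≥ 115, sorted by total weight:
- A+C+D+F: weight 30, value 115
- A+B+D+G: weight 31, value 120
Minimum weight: 30 kg.

30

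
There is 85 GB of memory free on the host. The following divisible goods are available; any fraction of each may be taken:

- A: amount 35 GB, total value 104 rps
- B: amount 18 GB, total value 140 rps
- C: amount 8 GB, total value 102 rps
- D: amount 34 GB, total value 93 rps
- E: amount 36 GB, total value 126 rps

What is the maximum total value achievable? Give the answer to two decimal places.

Take in order of value per unit:
- C (102/8 per unit): all 8 → value 102, running total 102.00
- B (140/18 per unit): all 18 → value 140, running total 242.00
- E (126/36 per unit): all 36 → value 126, running total 368.00
- A (104/35 per unit): 23 of 35 → value 23×104/35 = 68.3429, running total 436.34
Total 436.34.

436.34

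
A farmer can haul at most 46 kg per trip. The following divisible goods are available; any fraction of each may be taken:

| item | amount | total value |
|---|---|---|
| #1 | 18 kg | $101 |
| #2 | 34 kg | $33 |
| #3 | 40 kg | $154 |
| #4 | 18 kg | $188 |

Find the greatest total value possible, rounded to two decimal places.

327.50

Take in order of value per unit:
- #4 (188/18 per unit): all 18 → value 188, running total 188.00
- #1 (101/18 per unit): all 18 → value 101, running total 289.00
- #3 (154/40 per unit): 10 of 40 → value 10×154/40 = 38.5000, running total 327.50
Total 327.50.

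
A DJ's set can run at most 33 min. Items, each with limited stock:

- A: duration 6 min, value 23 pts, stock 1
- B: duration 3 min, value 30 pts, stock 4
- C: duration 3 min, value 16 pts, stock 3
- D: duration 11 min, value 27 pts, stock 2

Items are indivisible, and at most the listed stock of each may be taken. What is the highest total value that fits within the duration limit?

195 pts

Top feasible selections:
- 4×B + 3×C + 1×D: duration 32, value 195
- 1×A + 4×B + 3×C: duration 27, value 191
- 1×A + 4×B + 1×C + 1×D: duration 32, value 186
- 4×B + 2×C + 1×D: duration 29, value 179
Best: 195 pts.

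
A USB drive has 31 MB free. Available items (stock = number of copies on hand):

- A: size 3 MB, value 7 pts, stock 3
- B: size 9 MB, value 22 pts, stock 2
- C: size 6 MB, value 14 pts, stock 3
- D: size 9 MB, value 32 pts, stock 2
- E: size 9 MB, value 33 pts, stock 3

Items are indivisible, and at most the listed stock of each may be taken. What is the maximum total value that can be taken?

106 pts

Best selections within size 31 and stock limits:
- 1×A + 3×E: size 30, value 106
- 1×A + 1×D + 2×E: size 30, value 105
- 1×A + 2×D + 1×E: size 30, value 104
- 3×E: size 27, value 99
Best: 106 pts.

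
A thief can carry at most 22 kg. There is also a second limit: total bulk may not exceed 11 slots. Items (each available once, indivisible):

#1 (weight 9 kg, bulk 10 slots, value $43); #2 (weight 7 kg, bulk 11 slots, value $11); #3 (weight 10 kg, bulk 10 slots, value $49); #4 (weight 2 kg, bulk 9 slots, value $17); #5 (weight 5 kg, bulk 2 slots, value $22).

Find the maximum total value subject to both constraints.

$49

Feasible sets respecting both limits:
- #3: weight 10, bulk 10, value 49
- #1: weight 9, bulk 10, value 43
- #4+#5: weight 7, bulk 11, value 39
- #5: weight 5, bulk 2, value 22
Best: $49.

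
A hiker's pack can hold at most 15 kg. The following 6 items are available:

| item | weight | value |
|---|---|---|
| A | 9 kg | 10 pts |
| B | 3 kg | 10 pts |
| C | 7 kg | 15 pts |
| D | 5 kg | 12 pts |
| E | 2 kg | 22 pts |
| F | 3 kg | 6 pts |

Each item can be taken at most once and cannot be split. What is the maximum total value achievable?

53 pts

Check high-value combinations within 15 kg:
- B+C+E+F: weight 3+7+2+3=15, value 10+15+22+6=53
- B+D+E+F: weight 3+5+2+3=13, value 10+12+22+6=50
- C+D+E: weight 7+5+2=14, value 15+12+22=49
Best: 53 pts.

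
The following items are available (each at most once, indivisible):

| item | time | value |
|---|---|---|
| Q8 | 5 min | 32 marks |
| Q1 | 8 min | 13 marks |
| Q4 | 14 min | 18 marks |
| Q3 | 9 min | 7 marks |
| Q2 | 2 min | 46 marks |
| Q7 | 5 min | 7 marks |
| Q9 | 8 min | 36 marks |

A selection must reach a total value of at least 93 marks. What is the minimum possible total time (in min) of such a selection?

15

Subsets with value ≥ 93, sorted by total time:
- Q8+Q2+Q9: time 15, value 114
- Q1+Q2+Q9: time 18, value 95
Minimum time: 15 min.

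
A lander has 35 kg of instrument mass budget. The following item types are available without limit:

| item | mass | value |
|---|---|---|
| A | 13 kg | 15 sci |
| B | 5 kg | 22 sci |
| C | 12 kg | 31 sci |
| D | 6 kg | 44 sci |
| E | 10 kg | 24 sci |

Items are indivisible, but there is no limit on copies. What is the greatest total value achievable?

242 sci

Best value-per-unit is D at 44/6; filling with it alone gives 5×44 = 220.
Optimal mix: 1×B + 5×D → mass 35, value 242.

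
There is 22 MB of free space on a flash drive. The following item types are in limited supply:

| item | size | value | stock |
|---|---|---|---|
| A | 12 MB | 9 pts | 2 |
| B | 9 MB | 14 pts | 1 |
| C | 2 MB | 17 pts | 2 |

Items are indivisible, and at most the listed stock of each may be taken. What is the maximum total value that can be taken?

Top feasible selections:
- 1×B + 2×C: size 13, value 48
- 1×A + 2×C: size 16, value 43
- 2×C: size 4, value 34
- 1×B + 1×C: size 11, value 31
Best: 48 pts.

48 pts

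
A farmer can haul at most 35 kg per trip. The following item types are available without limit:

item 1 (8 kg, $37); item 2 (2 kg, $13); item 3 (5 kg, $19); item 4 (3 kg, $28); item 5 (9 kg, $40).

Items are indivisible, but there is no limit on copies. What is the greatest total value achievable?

Best value-per-unit is item 4 at 28/3; filling with it alone gives 11×28 = 308.
Optimal mix: 1×item 2 + 11×item 4 → weight 35, value 321.

$321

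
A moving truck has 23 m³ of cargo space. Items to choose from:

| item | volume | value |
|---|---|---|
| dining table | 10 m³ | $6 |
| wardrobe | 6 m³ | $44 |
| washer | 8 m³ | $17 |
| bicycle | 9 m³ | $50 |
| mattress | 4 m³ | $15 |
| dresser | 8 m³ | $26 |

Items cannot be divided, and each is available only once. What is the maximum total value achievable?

This is a 0/1 knapsack; check combinations near the capacity.
- wardrobe+bicycle+dresser: volume 6+9+8=23, value 44+50+26=120
- wardrobe+washer+bicycle: volume 6+8+9=23, value 44+17+50=111
- wardrobe+bicycle+mattress: volume 6+9+4=19, value 44+50+15=109
- wardrobe+bicycle: volume 6+9=15, value 44+50=94
- bicycle+mattress+dresser: volume 9+4+8=21, value 50+15+26=91
Best: $120.

$120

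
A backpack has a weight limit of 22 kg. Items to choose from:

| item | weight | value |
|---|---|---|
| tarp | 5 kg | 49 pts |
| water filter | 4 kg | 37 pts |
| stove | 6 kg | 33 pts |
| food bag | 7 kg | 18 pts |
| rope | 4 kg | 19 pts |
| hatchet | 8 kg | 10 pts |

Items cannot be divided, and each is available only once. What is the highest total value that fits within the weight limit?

Check high-value combinations within 22 kg:
- tarp+water filter+stove+rope: weight 5+4+6+4=19, value 49+37+33+19=138
- tarp+water filter+stove+food bag: weight 5+4+6+7=22, value 49+37+33+18=137
- tarp+water filter+food bag+rope: weight 5+4+7+4=20, value 49+37+18+19=123
- tarp+water filter+stove: weight 5+4+6=15, value 49+37+33=119
Best: 138 pts.

138 pts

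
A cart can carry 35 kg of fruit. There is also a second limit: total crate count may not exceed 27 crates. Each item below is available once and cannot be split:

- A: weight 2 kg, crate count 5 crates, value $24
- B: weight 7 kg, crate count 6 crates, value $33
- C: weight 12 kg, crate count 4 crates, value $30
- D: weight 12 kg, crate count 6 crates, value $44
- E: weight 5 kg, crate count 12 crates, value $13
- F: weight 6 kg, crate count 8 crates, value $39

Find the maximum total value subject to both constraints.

Feasible sets respecting both limits:
- A+B+D+F: weight 27, crate count 25, value 140
- A+C+D+F: weight 32, crate count 23, value 137
- A+B+C+D: weight 33, crate count 21, value 131
- A+B+C+F: weight 27, crate count 23, value 126
Best: $140.

$140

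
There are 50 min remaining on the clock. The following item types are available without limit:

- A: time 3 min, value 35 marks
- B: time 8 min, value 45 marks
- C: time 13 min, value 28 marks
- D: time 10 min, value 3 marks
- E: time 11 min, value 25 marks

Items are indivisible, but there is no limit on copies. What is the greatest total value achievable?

Best value-per-unit is A at 35/3, and filling with it alone uses time 16×3=48. No mix of the others beats 16×35 = 560.

560 marks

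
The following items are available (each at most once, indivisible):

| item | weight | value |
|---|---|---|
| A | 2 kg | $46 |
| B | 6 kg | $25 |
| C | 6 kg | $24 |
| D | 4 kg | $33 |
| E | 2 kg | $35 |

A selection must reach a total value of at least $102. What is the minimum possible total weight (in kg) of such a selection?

8

Subsets with value ≥ 102, sorted by total weight:
- A+D+E: weight 8, value 114
- A+B+E: weight 10, value 106
- A+C+E: weight 10, value 105
- A+B+D: weight 12, value 104
Minimum weight: 8 kg.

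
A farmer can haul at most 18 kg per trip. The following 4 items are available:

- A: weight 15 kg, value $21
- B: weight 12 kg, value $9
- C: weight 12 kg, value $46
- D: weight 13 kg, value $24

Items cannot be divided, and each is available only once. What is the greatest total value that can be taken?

Check high-value combinations within 18 kg:
- C: weight 12, value 46
- D: weight 13, value 24
- A: weight 15, value 21
- B: weight 12, value 9
Best: $46.

$46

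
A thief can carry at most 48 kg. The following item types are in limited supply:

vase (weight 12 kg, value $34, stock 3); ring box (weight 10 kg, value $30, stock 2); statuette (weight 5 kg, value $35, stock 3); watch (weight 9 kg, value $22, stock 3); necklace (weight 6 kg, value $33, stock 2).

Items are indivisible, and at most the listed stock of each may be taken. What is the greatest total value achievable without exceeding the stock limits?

$231

Top feasible selections:
- 2×ring box + 3×statuette + 2×necklace: weight 47, value 231
- 1×vase + 3×statuette + 1×watch + 2×necklace: weight 48, value 227
Best: $231.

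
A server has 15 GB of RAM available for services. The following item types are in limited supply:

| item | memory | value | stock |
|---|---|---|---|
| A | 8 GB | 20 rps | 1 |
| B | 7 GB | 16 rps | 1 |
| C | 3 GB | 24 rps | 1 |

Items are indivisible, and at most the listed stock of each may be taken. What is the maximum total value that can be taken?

44 rps

Top feasible selections:
- 1×A + 1×C: memory 11, value 44
- 1×B + 1×C: memory 10, value 40
Best: 44 rps.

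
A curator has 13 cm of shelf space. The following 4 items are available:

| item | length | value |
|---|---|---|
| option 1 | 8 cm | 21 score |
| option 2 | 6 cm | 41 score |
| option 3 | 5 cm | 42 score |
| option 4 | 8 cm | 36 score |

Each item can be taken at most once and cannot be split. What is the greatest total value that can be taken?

83 score

Check high-value combinations within 13 cm:
- option 2+option 3: length 6+5=11, value 41+42=83
- option 3+option 4: length 5+8=13, value 42+36=78
- option 1+option 3: length 8+5=13, value 21+42=63
- option 3: length 5, value 42
- option 2: length 6, value 41
Best: 83 score.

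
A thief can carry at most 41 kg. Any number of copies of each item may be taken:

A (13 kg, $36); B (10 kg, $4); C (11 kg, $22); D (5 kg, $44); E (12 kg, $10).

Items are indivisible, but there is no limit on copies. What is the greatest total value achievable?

Best value-per-unit is D at 44/5, and filling with it alone uses weight 8×5=40. No mix of the others beats 8×44 = 352.

$352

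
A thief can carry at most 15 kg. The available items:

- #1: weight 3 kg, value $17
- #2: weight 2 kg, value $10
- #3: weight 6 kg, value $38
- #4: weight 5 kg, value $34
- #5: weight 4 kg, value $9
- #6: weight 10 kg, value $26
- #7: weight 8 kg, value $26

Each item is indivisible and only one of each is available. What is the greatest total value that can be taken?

$89

Check high-value combinations within 15 kg:
- #1+#3+#4: weight 3+6+5=14, value 17+38+34=89
- #2+#3+#4: weight 2+6+5=13, value 10+38+34=82
- #3+#4+#5: weight 6+5+4=15, value 38+34+9=81
- #1+#2+#3+#5: weight 3+2+6+4=15, value 17+10+38+9=74
- #3+#4: weight 6+5=11, value 38+34=72
Best: $89.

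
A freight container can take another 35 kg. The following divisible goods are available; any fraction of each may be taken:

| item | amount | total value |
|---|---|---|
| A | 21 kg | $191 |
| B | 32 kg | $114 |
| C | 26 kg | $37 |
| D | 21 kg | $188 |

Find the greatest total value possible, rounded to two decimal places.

Take in order of value per unit:
- A (191/21 per unit): all 21 → value 191, running total 191.00
- D (188/21 per unit): 14 of 21 → value 14×188/21 = 125.3333, running total 316.33
Total 316.33.

316.33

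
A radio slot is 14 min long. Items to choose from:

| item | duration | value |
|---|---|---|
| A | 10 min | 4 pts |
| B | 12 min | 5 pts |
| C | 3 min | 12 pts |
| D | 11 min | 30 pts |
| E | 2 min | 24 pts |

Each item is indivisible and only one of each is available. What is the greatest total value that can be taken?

Check high-value combinations within 14 min:
- D+E: duration 11+2=13, value 30+24=54
- C+D: duration 3+11=14, value 12+30=42
- C+E: duration 3+2=5, value 12+24=36
Best: 54 pts.

54 pts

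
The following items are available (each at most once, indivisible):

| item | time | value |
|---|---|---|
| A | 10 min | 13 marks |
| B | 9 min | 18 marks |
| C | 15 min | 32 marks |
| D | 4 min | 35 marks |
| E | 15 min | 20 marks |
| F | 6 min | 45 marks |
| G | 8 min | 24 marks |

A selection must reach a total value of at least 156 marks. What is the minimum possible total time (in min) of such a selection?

48

Subsets with value ≥ 156, sorted by total time:
- C+D+E+F+G: time 48, value 156
- A+B+C+D+F+G: time 52, value 167
- B+C+D+E+F+G: time 57, value 174
Minimum time: 48 min.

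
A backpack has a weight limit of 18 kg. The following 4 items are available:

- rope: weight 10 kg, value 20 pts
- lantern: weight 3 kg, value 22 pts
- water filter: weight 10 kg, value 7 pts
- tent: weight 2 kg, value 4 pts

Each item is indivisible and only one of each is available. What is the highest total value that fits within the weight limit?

This is a 0/1 knapsack; check combinations near the capacity.
- rope+lantern+tent: weight 10+3+2=15, value 20+22+4=46
- rope+lantern: weight 10+3=13, value 20+22=42
- lantern+water filter+tent: weight 3+10+2=15, value 22+7+4=33
Best: 46 pts.

46 pts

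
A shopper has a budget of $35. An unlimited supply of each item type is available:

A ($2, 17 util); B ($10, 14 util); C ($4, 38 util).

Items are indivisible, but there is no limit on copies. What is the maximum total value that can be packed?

Best value-per-unit is C at 38/4; filling with it alone gives 8×38 = 304.
Optimal mix: 1×A + 8×C → cost 34, value 321.

321 util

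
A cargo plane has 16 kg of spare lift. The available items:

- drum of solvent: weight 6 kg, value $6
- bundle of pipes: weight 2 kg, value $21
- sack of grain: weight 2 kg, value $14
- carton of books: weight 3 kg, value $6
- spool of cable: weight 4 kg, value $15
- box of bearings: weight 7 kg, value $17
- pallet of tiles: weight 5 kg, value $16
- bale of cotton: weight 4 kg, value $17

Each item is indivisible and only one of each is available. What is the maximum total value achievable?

Check high-value combinations within 16 kg:
- bundle of pipes+sack of grain+carton of books+pallet of tiles+bale of cotton: weight 2+2+3+5+4=16, value 21+14+6+16+17=74
- bundle of pipes+sack of grain+carton of books+spool of cable+bale of cotton: weight 2+2+3+4+4=15, value 21+14+6+15+17=73
- bundle of pipes+sack of grain+carton of books+spool of cable+pallet of tiles: weight 2+2+3+4+5=16, value 21+14+6+15+16=72
- bundle of pipes+sack of grain+box of bearings+bale of cotton: weight 2+2+7+4=15, value 21+14+17+17=69
- bundle of pipes+spool of cable+pallet of tiles+bale of cotton: weight 2+4+5+4=15, value 21+15+16+17=69
Best: $74.

$74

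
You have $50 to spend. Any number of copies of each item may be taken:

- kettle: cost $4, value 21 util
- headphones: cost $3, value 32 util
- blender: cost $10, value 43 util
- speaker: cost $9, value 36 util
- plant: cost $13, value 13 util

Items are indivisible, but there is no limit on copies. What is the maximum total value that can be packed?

Best value-per-unit is headphones at 32/3, and filling with it alone uses cost 16×3=48. No mix of the others beats 16×32 = 512.

512 util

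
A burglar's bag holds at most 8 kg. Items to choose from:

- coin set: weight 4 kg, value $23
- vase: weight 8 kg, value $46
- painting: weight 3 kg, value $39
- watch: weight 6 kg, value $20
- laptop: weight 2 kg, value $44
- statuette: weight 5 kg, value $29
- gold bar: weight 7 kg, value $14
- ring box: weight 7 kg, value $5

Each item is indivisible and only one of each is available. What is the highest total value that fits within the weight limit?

$83

Check high-value combinations within 8 kg:
- painting+laptop: weight 3+2=5, value 39+44=83
- laptop+statuette: weight 2+5=7, value 44+29=73
- painting+statuette: weight 3+5=8, value 39+29=68
Best: $83.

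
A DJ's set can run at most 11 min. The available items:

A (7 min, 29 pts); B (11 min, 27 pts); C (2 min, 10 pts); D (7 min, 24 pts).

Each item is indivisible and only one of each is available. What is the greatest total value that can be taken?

39 pts

This is a 0/1 knapsack; check combinations near the capacity.
- A+C: duration 7+2=9, value 29+10=39
- C+D: duration 2+7=9, value 10+24=34
- A: duration 7, value 29
- B: duration 11, value 27
- D: duration 7, value 24
Best: 39 pts.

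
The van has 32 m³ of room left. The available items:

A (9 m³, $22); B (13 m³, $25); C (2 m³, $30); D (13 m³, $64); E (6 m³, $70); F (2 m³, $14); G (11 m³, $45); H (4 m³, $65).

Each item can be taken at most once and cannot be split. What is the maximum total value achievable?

Check high-value combinations within 32 m³:
- C+D+E+F+H: volume 2+13+6+2+4=27, value 30+64+70+14+65=243
- A+C+E+G+H: volume 9+2+6+11+4=32, value 22+30+70+45+65=232
- C+D+E+H: volume 2+13+6+4=25, value 30+64+70+65=229
Best: $243.

$243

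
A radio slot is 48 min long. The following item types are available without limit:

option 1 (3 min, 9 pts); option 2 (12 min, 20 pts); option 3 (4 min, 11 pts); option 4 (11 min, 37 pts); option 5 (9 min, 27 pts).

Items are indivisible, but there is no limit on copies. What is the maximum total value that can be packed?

159 pts

Best value-per-unit is option 4 at 37/11; filling with it alone gives 4×37 = 148.
Optimal mix: 1×option 3 + 4×option 4 → duration 48, value 159.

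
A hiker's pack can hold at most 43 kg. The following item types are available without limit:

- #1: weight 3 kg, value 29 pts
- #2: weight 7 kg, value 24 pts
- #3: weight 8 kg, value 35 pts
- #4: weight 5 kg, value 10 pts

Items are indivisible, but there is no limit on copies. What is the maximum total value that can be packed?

406 pts

Best value-per-unit is #1 at 29/3, and filling with it alone uses weight 14×3=42. No mix of the others beats 14×29 = 406.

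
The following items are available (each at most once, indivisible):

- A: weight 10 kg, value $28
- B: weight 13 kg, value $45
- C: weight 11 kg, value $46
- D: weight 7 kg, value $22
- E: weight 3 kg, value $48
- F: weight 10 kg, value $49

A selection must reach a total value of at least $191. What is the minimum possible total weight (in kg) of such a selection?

41

Subsets with value ≥ 191, sorted by total weight:
- A+C+D+E+F: weight 41, value 193
- A+B+D+E+F: weight 43, value 192
- B+C+D+E+F: weight 44, value 210
- A+B+C+E+F: weight 47, value 216
Minimum weight: 41 kg.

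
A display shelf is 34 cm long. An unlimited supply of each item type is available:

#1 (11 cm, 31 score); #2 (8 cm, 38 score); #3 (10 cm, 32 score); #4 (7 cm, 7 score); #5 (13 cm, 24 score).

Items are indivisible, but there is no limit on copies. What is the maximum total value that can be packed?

152 score

Best value-per-unit is #2 at 38/8, and filling with it alone uses length 4×8=32. No mix of the others beats 4×38 = 152.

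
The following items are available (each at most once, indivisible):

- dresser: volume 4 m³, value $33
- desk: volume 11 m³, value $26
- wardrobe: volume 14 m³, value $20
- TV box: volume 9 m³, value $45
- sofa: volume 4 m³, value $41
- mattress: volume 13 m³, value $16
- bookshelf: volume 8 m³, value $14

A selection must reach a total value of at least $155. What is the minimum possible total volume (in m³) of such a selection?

36

Subsets with value ≥ 155, sorted by total volume:
- dresser+desk+TV box+sofa+bookshelf: volume 36, value 159
- dresser+desk+TV box+sofa+mattress: volume 41, value 161
Minimum volume: 36 m³.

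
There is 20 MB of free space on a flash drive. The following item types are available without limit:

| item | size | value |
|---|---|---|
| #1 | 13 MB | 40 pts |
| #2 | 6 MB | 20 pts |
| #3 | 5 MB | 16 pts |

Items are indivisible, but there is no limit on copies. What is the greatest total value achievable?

Best value-per-unit is #2 at 20/6; filling with it alone gives 3×20 = 60.
Optimal mix: 4×#3 → size 20, value 64.

64 pts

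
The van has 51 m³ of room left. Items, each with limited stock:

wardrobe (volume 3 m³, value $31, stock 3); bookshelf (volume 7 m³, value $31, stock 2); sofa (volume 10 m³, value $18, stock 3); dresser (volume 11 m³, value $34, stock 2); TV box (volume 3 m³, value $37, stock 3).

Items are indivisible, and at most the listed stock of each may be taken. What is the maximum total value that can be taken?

$303

Top feasible selections:
- 3×wardrobe + 1×bookshelf + 2×dresser + 3×TV box: volume 47, value 303
- 2×wardrobe + 2×bookshelf + 2×dresser + 3×TV box: volume 51, value 303
- 3×wardrobe + 2×bookshelf + 1×dresser + 3×TV box: volume 43, value 300
- 3×wardrobe + 2×bookshelf + 2×dresser + 2×TV box: volume 51, value 297
Best: $303.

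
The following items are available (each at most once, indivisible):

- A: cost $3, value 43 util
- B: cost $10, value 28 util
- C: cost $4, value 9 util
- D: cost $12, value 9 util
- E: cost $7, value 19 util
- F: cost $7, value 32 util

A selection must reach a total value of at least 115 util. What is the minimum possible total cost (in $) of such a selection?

27

Subsets with value ≥ 115, sorted by total cost:
- A+B+E+F: cost 27, value 122
- A+B+C+E+F: cost 31, value 131
- A+B+C+D+F: cost 36, value 121
Minimum cost: 27 $.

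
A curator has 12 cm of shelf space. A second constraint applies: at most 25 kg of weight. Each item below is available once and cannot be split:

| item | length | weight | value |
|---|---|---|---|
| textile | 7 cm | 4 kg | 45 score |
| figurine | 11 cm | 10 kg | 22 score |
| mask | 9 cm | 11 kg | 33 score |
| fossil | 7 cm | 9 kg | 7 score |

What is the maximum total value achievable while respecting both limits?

Feasible sets respecting both limits:
- textile: length 7, weight 4, value 45
- mask: length 9, weight 11, value 33
- figurine: length 11, weight 10, value 22
- fossil: length 7, weight 9, value 7
Best: 45 score.

45 score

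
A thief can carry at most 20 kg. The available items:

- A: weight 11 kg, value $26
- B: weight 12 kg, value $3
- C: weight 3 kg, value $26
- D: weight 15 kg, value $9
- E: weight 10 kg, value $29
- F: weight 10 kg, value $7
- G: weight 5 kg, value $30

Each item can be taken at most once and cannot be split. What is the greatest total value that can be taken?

This is a 0/1 knapsack; check combinations near the capacity.
- C+E+G: weight 3+10+5=18, value 26+29+30=85
- A+C+G: weight 11+3+5=19, value 26+26+30=82
- C+F+G: weight 3+10+5=18, value 26+7+30=63
- E+G: weight 10+5=15, value 29+30=59
Best: $85.

$85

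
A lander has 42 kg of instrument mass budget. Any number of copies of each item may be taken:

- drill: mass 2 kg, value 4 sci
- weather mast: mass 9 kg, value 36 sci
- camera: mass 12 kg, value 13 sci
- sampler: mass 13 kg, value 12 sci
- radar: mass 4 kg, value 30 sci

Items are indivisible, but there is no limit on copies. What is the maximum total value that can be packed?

304 sci

Best value-per-unit is radar at 30/4; filling with it alone gives 10×30 = 300.
Optimal mix: 1×drill + 10×radar → mass 42, value 304.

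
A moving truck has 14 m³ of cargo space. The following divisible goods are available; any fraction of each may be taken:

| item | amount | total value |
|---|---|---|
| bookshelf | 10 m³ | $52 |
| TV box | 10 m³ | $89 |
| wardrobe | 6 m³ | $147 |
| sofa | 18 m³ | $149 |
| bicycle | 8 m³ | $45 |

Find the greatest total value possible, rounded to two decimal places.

Take in order of value per unit:
- wardrobe (147/6 per unit): all 6 → value 147, running total 147.00
- TV box (89/10 per unit): 8 of 10 → value 8×89/10 = 71.2000, running total 218.20
Total 218.20.

218.20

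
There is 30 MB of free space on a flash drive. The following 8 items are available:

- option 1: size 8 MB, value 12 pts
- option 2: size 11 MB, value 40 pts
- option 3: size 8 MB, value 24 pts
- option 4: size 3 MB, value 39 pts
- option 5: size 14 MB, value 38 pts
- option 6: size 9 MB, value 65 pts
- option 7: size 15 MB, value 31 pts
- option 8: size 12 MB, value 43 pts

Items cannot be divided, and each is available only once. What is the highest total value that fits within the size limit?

Check high-value combinations within 30 MB:
- option 4+option 6+option 8: size 3+9+12=24, value 39+65+43=147
- option 2+option 4+option 6: size 11+3+9=23, value 40+39+65=144
- option 4+option 5+option 6: size 3+14+9=26, value 39+38+65=142
Best: 147 pts.

147 pts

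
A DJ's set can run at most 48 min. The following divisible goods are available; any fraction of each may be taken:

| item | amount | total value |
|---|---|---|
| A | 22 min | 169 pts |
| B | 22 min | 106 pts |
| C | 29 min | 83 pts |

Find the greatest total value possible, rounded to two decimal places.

286.45

Take in order of value per unit:
- A (169/22 per unit): all 22 → value 169, running total 169.00
- B (106/22 per unit): all 22 → value 106, running total 275.00
- C (83/29 per unit): 4 of 29 → value 4×83/29 = 11.4483, running total 286.45
Total 286.45.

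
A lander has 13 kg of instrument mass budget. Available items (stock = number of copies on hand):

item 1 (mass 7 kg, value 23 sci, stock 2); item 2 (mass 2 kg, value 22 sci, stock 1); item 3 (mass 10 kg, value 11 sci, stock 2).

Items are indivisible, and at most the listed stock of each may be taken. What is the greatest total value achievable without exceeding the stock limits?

Best selections within mass 13 and stock limits:
- 1×item 1 + 1×item 2: mass 9, value 45
- 1×item 2 + 1×item 3: mass 12, value 33
Best: 45 sci.

45 sci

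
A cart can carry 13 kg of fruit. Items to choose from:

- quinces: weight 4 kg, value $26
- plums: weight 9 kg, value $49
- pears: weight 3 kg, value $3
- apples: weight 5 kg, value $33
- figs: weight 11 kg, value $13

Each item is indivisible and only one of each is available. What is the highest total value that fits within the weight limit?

$75

Check high-value combinations within 13 kg:
- quinces+plums: weight 4+9=13, value 26+49=75
- quinces+pears+apples: weight 4+3+5=12, value 26+3+33=62
- quinces+apples: weight 4+5=9, value 26+33=59
- plums+pears: weight 9+3=12, value 49+3=52
- plums: weight 9, value 49
Best: $75.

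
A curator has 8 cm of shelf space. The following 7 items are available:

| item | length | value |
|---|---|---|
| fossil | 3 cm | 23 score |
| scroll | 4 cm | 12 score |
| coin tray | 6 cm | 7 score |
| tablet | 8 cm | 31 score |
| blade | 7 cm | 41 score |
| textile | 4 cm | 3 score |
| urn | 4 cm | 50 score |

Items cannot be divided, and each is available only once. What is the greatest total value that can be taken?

Check high-value combinations within 8 cm:
- fossil+urn: length 3+4=7, value 23+50=73
- scroll+urn: length 4+4=8, value 12+50=62
- textile+urn: length 4+4=8, value 3+50=53
- urn: length 4, value 50
Best: 73 score.

73 score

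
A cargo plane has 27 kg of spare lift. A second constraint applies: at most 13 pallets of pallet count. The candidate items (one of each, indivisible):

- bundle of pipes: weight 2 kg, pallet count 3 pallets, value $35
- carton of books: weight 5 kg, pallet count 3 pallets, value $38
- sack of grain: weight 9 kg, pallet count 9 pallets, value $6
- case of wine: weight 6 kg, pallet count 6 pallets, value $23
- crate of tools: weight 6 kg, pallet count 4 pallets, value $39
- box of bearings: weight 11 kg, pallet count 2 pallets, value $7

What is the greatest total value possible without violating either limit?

Feasible sets respecting both limits:
- bundle of pipes+carton of books+crate of tools+box of bearings: weight 24, pallet count 12, value 119
- bundle of pipes+carton of books+crate of tools: weight 13, pallet count 10, value 112
- carton of books+case of wine+crate of tools: weight 17, pallet count 13, value 100
Best: $119.

$119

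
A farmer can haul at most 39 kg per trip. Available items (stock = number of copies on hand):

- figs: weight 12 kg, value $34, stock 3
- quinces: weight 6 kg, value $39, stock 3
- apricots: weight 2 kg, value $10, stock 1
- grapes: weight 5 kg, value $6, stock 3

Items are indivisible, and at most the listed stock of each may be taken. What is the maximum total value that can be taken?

Best selections within weight 39 and stock limits:
- 1×figs + 3×quinces + 1×apricots + 1×grapes: weight 37, value 167
- 1×figs + 3×quinces + 1×apricots: weight 32, value 161
- 1×figs + 3×quinces + 1×grapes: weight 35, value 157
Best: $167.

$167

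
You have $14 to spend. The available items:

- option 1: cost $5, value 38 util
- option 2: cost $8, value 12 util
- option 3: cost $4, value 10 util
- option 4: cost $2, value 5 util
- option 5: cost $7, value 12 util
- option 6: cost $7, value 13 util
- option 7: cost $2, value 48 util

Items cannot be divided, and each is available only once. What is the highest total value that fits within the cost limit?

101 util

Check high-value combinations within $14:
- option 1+option 3+option 4+option 7: cost 5+4+2+2=13, value 38+10+5+48=101
- option 1+option 6+option 7: cost 5+7+2=14, value 38+13+48=99
- option 1+option 5+option 7: cost 5+7+2=14, value 38+12+48=98
Best: 101 util.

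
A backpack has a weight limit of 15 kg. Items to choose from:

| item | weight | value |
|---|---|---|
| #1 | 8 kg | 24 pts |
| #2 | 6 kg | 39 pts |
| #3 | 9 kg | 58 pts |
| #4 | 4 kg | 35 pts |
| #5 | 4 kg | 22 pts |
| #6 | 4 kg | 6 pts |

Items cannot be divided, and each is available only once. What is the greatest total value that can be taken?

97 pts

Check high-value combinations within 15 kg:
- #2+#3: weight 6+9=15, value 39+58=97
- #2+#4+#5: weight 6+4+4=14, value 39+35+22=96
- #3+#4: weight 9+4=13, value 58+35=93
Best: 97 pts.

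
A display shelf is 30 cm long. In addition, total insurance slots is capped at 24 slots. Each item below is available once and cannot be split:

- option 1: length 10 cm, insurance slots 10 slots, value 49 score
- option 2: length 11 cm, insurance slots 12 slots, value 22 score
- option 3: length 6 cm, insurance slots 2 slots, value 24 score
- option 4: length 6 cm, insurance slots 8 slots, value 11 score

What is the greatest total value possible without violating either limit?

Feasible sets respecting both limits:
- option 1+option 2+option 3: length 27, insurance slots 24, value 95
- option 1+option 3+option 4: length 22, insurance slots 20, value 84
- option 1+option 3: length 16, insurance slots 12, value 73
- option 1+option 2: length 21, insurance slots 22, value 71
Best: 95 score.

95 score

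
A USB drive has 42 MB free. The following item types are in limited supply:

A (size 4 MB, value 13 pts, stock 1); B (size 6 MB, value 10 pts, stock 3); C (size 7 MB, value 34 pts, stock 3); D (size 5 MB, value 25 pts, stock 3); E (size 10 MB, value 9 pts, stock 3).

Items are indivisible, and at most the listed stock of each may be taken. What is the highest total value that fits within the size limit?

Best selections within size 42 and stock limits:
- 1×A + 3×C + 3×D: size 40, value 190
- 1×B + 3×C + 3×D: size 42, value 187
Best: 190 pts.

190 pts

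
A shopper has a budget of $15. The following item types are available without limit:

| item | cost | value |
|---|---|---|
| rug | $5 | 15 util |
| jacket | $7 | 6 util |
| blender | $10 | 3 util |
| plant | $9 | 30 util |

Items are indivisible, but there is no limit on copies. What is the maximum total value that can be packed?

Best value-per-unit is plant at 30/9; filling with it alone gives 1×30 = 30.
Optimal mix: 3×rug → cost 15, value 45.

45 util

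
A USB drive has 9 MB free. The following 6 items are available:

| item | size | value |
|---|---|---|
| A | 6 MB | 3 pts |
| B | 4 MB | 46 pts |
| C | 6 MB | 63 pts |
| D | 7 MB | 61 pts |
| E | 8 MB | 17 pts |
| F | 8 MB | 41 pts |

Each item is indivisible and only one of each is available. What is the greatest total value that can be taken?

Check high-value combinations within 9 MB:
- C: size 6, value 63
- D: size 7, value 61
- B: size 4, value 46
- F: size 8, value 41
Best: 63 pts.

63 pts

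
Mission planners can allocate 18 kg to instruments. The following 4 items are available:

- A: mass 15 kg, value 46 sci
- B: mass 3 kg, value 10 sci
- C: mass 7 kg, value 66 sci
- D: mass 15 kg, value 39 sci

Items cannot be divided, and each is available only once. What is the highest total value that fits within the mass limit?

76 sci

Check high-value combinations within 18 kg:
- B+C: mass 3+7=10, value 10+66=76
- C: mass 7, value 66
- A+B: mass 15+3=18, value 46+10=56
- B+D: mass 3+15=18, value 10+39=49
Best: 76 sci.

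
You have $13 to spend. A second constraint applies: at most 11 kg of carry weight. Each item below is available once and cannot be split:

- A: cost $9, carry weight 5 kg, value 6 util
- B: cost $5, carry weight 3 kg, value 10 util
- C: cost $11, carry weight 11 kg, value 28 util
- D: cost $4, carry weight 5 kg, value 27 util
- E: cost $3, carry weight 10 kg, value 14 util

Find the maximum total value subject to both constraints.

37 util

Feasible sets respecting both limits:
- B+D: cost 9, carry weight 8, value 37
- A+D: cost 13, carry weight 10, value 33
- C: cost 11, carry weight 11, value 28
- D: cost 4, carry weight 5, value 27
Best: 37 util.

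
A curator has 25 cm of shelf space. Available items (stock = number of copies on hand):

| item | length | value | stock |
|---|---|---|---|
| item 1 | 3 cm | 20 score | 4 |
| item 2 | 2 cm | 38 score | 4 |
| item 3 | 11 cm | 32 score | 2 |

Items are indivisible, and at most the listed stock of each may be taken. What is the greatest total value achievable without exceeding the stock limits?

232 score

Best selections within length 25 and stock limits:
- 4×item 1 + 4×item 2: length 20, value 232
- 2×item 1 + 4×item 2 + 1×item 3: length 25, value 224
- 3×item 1 + 4×item 2: length 17, value 212
- 1×item 1 + 4×item 2 + 1×item 3: length 22, value 204
Best: 232 score.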